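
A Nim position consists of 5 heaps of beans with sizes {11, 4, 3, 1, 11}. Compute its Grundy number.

Compute the nim-sum pairwise:
11 ^ 4 = 15
15 ^ 3 = 12
12 ^ 1 = 13
13 ^ 11 = 6

6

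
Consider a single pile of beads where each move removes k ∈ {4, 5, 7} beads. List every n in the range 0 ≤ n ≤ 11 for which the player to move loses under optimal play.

0, 1, 2, 3, 11

Compute g(0), g(1), … for moves {4, 5, 7}:
k:     0  1  2  3  4  5  6  7  8  9 10 11
g(k):  0  0  0  0  1  1  1  1  2  2  2  0
The P-positions (g = 0) in 0..11 are 0, 1, 2, 3, 11.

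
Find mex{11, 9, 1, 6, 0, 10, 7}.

The values 0, 1 are all present; 2 is the first non-negative integer missing from the set.

2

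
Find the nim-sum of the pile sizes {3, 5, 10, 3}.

15

Nim-sum: 3 ⊕ 5 ⊕ 10 ⊕ 3 = 15.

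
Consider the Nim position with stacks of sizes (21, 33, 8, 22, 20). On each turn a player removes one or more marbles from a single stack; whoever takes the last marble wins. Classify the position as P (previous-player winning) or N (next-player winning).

Nim-sum: 21 ^ 33 ^ 8 ^ 22 ^ 20 = 62.
The nim-sum is 62 ≠ 0, so this is an N-position: the player to move can win.

N-position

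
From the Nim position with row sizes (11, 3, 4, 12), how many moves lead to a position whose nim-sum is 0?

Nim-sum: 11 XOR 3 XOR 4 XOR 12 = 0.
The nim-sum is already 0, so every move leaves a nonzero nim-sum — there are no winning moves.

0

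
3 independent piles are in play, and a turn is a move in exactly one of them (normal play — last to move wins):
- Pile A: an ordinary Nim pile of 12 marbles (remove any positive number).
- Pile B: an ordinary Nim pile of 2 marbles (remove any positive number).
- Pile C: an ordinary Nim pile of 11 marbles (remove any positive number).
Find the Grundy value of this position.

5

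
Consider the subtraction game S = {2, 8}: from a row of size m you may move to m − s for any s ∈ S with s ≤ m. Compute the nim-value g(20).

Build the Grundy sequence with g(k) = mex{g(k−s) : s ∈ {2, 8}, s ≤ k}:
k:     0  1  2  3  4  5  6  7  8  9 10 11 12 13 14 15 16 17 18 19 20
g(k):  0  0  1  1  0  0  1  1  2  2  0  0  1  1  0  0  1  1  2  2  0
So g(20) = 0.

0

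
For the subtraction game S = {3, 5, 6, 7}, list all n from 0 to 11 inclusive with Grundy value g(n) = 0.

0, 1, 2, 10, 11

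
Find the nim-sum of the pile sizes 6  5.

3

Nim-sum: 6 ⊕ 5 = 3.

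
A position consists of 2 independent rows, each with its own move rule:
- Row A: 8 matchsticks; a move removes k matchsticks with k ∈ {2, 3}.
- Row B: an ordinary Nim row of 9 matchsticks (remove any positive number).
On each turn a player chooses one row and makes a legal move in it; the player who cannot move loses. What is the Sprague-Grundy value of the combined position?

8

For row A, compute g(0), g(1), … with moves {2, 3}:
k:     0  1  2  3  4  5  6  7  8
g(k):  0  0  1  1  2  0  0  1  1
So g(8) = 1.
Row B is a plain Nim row of size 9, so its Grundy value is 9.
The value of a disjunctive sum is the nim-sum of the parts.
Combined value = 1 ⊕ 9 = 8.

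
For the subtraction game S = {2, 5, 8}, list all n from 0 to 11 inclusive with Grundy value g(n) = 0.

0, 1, 4, 7, 10, 11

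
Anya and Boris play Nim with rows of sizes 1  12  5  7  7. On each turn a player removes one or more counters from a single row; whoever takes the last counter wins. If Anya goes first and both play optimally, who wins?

Anya wins

Bitwise XOR of the heap sizes:
  0001  (1)
  1100  (12)
  0101  (5)
  0111  (7)
  0111  (7)
  ----
  1000  (8)
The nim-sum is 8 ≠ 0, so this is an N-position: the player to move can win; Anya has a winning move.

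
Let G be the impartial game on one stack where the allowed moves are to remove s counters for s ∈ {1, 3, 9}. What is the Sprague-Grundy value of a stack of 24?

Build the Grundy sequence with g(k) = mex{g(k−s) : s ∈ {1, 3, 9}, s ≤ k}:
k:     0  1  2  3  4  5  6  7  8  9 10 11 12 13 14 15 16 17 18 19 20 21 22 23 24
g(k):  0  1  0  1  0  1  0  1  0  1  0  1  0  1  0  1  0  1  0  1  0  1  0  1  0
So g(24) = 0.

0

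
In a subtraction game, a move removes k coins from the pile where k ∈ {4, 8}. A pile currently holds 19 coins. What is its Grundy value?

1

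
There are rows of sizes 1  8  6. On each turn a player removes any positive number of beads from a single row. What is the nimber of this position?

Nim-sum: 1 ^ 8 ^ 6 = 15.

15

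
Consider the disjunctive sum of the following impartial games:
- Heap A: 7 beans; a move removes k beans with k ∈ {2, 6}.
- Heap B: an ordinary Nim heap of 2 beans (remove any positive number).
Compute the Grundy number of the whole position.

3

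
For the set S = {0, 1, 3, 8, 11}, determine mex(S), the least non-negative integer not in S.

2

The values 0, 1 are all present; 2 is the first non-negative integer missing from the set.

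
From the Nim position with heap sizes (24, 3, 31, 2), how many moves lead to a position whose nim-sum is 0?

In binary:
  11000  (24)
  00011  (3)
  11111  (31)
  00010  (2)
  -----
  00110  (6)
The overall nim-sum is X = 6. A heap of size p has a winning move iff p XOR X < p (reduce it to p XOR X).
  24: 24 XOR 6 = 30 ≥ 24 — no move.
  3: 3 XOR 6 = 5 ≥ 3 — no move.
  31: 31 XOR 6 = 25 < 31 — winning move (to 25).
  2: 2 XOR 6 = 4 ≥ 2 — no move.
That gives 1 winning move.

1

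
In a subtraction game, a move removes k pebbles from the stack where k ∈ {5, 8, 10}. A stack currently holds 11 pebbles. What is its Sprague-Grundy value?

2

Grundy values for subtraction set {5, 8, 10}:
g(0) = mex{} = 0
g(1) = mex{} = 0
g(2) = mex{} = 0
g(3) = mex{} = 0
g(4) = mex{} = 0
g(5) = mex{0} = 1
g(6) = mex{0} = 1
g(7) = mex{0} = 1
g(8) = mex{0} = 1
g(9) = mex{0} = 1
g(10) = mex{0,1} = 2
g(11) = mex{0,1} = 2
So g(11) = 2.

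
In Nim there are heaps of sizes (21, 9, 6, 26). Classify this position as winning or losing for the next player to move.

Write each in binary and XOR column by column:
  10101  (21)
  01001  (9)
  00110  (6)
  11010  (26)
  -----
  00000  (0)
The nim-sum is 0, so this is a P-position: the player to move is in a losing position under optimal play.

Losing position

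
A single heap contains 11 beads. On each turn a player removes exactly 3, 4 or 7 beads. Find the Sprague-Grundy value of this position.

Compute g(0), g(1), … for moves {3, 4, 7}:
g(0) = mex{} = 0
g(1) = mex{} = 0
g(2) = mex{} = 0
g(3) = mex{0} = 1
g(4) = mex{0} = 1
g(5) = mex{0} = 1
g(6) = mex{0,1} = 2
g(7) = mex{0,1} = 2
g(8) = mex{0,1} = 2
g(9) = mex{0,1,2} = 3
g(10) = mex{1,2} = 0
g(11) = mex{1,2} = 0
So g(11) = 0.

0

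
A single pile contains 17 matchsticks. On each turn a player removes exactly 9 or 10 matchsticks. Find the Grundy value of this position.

Build the Grundy sequence with g(k) = mex{g(k−s) : s ∈ {9, 10}, s ≤ k}:
k:     0  1  2  3  4  5  6  7  8  9 10 11 12 13 14 15 16 17
g(k):  0  0  0  0  0  0  0  0  0  1  1  1  1  1  1  1  1  1
So g(17) = 1.

1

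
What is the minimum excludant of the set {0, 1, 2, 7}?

3

The values 0, 1, 2 are all present; 3 is the first non-negative integer missing from the set.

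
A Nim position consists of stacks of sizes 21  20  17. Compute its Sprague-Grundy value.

Nim-sum: 21 ^ 20 ^ 17 = 16.

16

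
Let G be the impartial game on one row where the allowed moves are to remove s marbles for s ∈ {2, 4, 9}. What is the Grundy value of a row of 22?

Build the Grundy sequence with g(k) = mex{g(k−s) : s ∈ {2, 4, 9}, s ≤ k}:
k:     0  1  2  3  4  5  6  7  8  9 10 11 12 13 14 15 16 17 18 19 20 21 22
g(k):  0  0  1  1  2  2  0  0  1  1  2  2  0  0  1  1  2  2  0  0  1  1  2
So g(22) = 2.

2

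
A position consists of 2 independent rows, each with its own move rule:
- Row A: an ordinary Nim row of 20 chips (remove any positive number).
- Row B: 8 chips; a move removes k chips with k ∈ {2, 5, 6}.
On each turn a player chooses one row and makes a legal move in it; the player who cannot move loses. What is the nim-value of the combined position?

20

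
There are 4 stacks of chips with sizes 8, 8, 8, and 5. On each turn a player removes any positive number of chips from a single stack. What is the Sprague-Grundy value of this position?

Write each in binary and XOR column by column:
  1000  (8)
  1000  (8)
  1000  (8)
  0101  (5)
  ----
  1101  (13)

13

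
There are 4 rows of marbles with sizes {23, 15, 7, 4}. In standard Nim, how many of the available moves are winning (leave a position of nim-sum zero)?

In binary:
  10111  (23)
  01111  (15)
  00111  (7)
  00100  (4)
  -----
  11011  (27)
The overall nim-sum is X = 27. A row of size p has a winning move iff p XOR X < p (reduce it to p XOR X).
  23: 23 XOR 27 = 12 < 23 — winning move (to 12).
  15: 15 XOR 27 = 20 ≥ 15 — no move.
  7: 7 XOR 27 = 28 ≥ 7 — no move.
  4: 4 XOR 27 = 31 ≥ 4 — no move.
That gives 1 winning move.

1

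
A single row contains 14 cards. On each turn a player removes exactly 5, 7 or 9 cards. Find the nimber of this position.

Build the Grundy sequence with g(k) = mex{g(k−s) : s ∈ {5, 7, 9}, s ≤ k}:
k:     0  1  2  3  4  5  6  7  8  9 10 11 12 13 14
g(k):  0  0  0  0  0  1  1  1  1  1  2  2  2  2  0
So g(14) = 0.

0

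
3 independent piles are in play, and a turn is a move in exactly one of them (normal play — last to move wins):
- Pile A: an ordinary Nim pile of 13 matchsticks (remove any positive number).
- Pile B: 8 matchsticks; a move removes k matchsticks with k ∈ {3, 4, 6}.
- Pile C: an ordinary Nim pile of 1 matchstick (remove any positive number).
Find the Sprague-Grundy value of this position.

14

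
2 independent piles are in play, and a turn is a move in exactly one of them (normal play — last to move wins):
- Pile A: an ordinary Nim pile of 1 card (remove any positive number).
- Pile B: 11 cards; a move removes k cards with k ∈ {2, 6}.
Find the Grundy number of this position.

Pile A is a plain Nim pile of size 1, so its Grundy value is 1.
Grundy values for pile B (subtraction set {2, 6}):
g(0) = mex{} = 0
g(1) = mex{} = 0
g(2) = mex{0} = 1
g(3) = mex{0} = 1
g(4) = mex{1} = 0
g(5) = mex{1} = 0
g(6) = mex{0} = 1
g(7) = mex{0} = 1
g(8) = mex{1} = 0
g(9) = mex{1} = 0
g(10) = mex{0} = 1
g(11) = mex{0} = 1
So g(11) = 1.
The value of a disjunctive sum is the nim-sum of the parts.
Combined value = 1 ⊕ 1 = 0.

0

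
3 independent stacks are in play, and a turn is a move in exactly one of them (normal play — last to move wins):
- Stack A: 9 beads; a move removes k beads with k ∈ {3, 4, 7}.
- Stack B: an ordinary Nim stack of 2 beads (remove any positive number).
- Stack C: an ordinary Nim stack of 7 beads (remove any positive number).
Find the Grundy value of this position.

6

Grundy values for stack A (subtraction set {3, 4, 7}):
g(0) = mex{} = 0
g(1) = mex{} = 0
g(2) = mex{} = 0
g(3) = mex{0} = 1
g(4) = mex{0} = 1
g(5) = mex{0} = 1
g(6) = mex{0,1} = 2
g(7) = mex{0,1} = 2
g(8) = mex{0,1} = 2
g(9) = mex{0,1,2} = 3
So g(9) = 3.
Stack B is a plain Nim stack of size 2, so its Grundy value is 2.
Stack C is a plain Nim stack of size 7, so its Grundy value is 7.
The value of a disjunctive sum is the nim-sum of the parts.
Combined value = 3 ⊕ 2 ⊕ 7 = 6.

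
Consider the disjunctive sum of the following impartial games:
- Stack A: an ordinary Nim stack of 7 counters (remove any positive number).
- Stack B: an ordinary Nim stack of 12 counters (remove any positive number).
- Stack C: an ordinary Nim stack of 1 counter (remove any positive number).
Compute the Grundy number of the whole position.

10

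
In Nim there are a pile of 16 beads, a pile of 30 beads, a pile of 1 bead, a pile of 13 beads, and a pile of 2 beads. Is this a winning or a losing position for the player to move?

Losing position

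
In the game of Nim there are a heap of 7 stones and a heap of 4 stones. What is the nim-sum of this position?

3

Bitwise XOR of the heap sizes:
  111  (7)
  100  (4)
  ---
  011  (3)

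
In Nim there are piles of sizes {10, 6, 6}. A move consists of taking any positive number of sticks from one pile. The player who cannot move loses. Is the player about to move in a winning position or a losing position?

Winning position

Nim-sum: 10 ⊕ 6 ⊕ 6 = 10.
The nim-sum is 10 ≠ 0, so this is an N-position: the player to move can win.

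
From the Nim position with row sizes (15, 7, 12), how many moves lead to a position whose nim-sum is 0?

Nim-sum: 15 ⊕ 7 ⊕ 12 = 4.
The overall nim-sum is X = 4. A row of size p has a winning move iff p XOR X < p (reduce it to p XOR X).
  15: 15 XOR 4 = 11 < 15 — winning move (to 11).
  7: 7 XOR 4 = 3 < 7 — winning move (to 3).
  12: 12 XOR 4 = 8 < 12 — winning move (to 8).
That gives 3 winning moves.

3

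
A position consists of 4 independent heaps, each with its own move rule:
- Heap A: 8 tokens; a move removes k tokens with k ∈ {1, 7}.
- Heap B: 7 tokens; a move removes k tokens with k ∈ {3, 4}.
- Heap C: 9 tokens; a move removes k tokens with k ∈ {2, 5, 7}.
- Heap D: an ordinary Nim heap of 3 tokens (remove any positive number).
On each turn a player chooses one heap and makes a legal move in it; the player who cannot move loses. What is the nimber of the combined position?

1

Grundy values for heap A (subtraction set {1, 7}):
k:     0  1  2  3  4  5  6  7  8
g(k):  0  1  0  1  0  1  0  1  0
So g(8) = 0.
Grundy values for heap B (subtraction set {3, 4}):
k:     0  1  2  3  4  5  6  7
g(k):  0  0  0  1  1  1  2  0
So g(7) = 0.
Grundy values for heap C (subtraction set {2, 5, 7}):
g(0) = mex{} = 0
g(1) = mex{} = 0
g(2) = mex{0} = 1
g(3) = mex{0} = 1
g(4) = mex{1} = 0
g(5) = mex{0,1} = 2
g(6) = mex{0} = 1
g(7) = mex{0,1,2} = 3
g(8) = mex{0,1} = 2
g(9) = mex{0,1,3} = 2
So g(9) = 2.
Heap D is a plain Nim heap of size 3, so its Grundy value is 3.
The value of a disjunctive sum is the nim-sum of the parts.
Combined value = 0 XOR 0 XOR 2 XOR 3 = 1.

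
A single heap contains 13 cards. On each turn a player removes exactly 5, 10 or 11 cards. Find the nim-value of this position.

2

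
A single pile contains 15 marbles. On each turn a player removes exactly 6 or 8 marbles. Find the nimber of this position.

Grundy values for subtraction set {6, 8}:
k:     0  1  2  3  4  5  6  7  8  9 10 11 12 13 14 15
g(k):  0  0  0  0  0  0  1  1  1  1  1  1  2  2  0  0
So g(15) = 0.

0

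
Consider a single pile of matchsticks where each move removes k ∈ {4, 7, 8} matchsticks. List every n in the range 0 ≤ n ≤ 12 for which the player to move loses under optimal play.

Grundy values for subtraction set {4, 7, 8}:
g(0) = mex{} = 0
g(1) = mex{} = 0
g(2) = mex{} = 0
g(3) = mex{} = 0
g(4) = mex{0} = 1
g(5) = mex{0} = 1
g(6) = mex{0} = 1
g(7) = mex{0} = 1
g(8) = mex{0,1} = 2
g(9) = mex{0,1} = 2
g(10) = mex{0,1} = 2
g(11) = mex{0,1} = 2
g(12) = mex{1,2} = 0
The P-positions (g = 0) in 0..12 are 0, 1, 2, 3, 12.

0, 1, 2, 3, 12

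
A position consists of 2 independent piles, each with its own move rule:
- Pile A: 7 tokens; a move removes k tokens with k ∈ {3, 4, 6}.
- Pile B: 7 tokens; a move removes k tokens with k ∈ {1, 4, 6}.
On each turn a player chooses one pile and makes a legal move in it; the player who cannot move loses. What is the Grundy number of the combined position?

Build the Grundy sequence for pile A with g(k) = mex{g(k−s) : s ∈ {3, 4, 6}, s ≤ k}:
k:     0  1  2  3  4  5  6  7
g(k):  0  0  0  1  1  1  2  2
So g(7) = 2.
For pile B, compute g(0), g(1), … with moves {1, 4, 6}:
g(0) = mex{} = 0
g(1) = mex{0} = 1
g(2) = mex{1} = 0
g(3) = mex{0} = 1
g(4) = mex{0,1} = 2
g(5) = mex{1,2} = 0
g(6) = mex{0} = 1
g(7) = mex{1} = 0
So g(7) = 0.
By the Sprague-Grundy theorem, the Grundy value of a sum of independent games is the XOR of the component values.
Combined value = 2 ⊕ 0 = 2.

2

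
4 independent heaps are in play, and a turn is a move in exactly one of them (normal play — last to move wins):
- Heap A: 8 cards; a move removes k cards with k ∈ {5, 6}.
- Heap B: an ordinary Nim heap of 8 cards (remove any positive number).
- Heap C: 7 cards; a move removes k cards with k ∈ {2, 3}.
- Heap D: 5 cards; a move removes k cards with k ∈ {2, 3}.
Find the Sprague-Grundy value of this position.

Grundy values for heap A (subtraction set {5, 6}):
k:     0  1  2  3  4  5  6  7  8
g(k):  0  0  0  0  0  1  1  1  1
So g(8) = 1.
Heap B is a plain Nim heap of size 8, so its Grundy value is 8.
For heap C, compute g(0), g(1), … with moves {2, 3}:
k:     0  1  2  3  4  5  6  7
g(k):  0  0  1  1  2  0  0  1
So g(7) = 1.
For heap D, compute g(0), g(1), … with moves {2, 3}:
g(0) = mex{} = 0
g(1) = mex{} = 0
g(2) = mex{0} = 1
g(3) = mex{0} = 1
g(4) = mex{0,1} = 2
g(5) = mex{1} = 0
So g(5) = 0.
The value of a disjunctive sum is the nim-sum of the parts.
Combined value = 1 ⊕ 8 ⊕ 1 ⊕ 0 = 8.

8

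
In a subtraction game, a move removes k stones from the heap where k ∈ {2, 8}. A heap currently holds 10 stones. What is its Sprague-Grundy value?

0

Build the Grundy sequence with g(k) = mex{g(k−s) : s ∈ {2, 8}, s ≤ k}:
k:     0  1  2  3  4  5  6  7  8  9 10
g(k):  0  0  1  1  0  0  1  1  2  2  0
So g(10) = 0.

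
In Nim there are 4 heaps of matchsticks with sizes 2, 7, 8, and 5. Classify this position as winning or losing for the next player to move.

Nim-sum: 2 ^ 7 ^ 8 ^ 5 = 8.
The nim-sum is 8 ≠ 0, so this is an N-position: the player to move can win.

Winning position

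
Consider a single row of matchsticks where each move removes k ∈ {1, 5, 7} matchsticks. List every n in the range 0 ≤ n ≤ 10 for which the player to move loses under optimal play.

0, 2, 4, 6, 8, 10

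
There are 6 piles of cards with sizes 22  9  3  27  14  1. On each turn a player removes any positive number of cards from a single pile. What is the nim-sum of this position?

Nim-sum: 22 ^ 9 ^ 3 ^ 27 ^ 14 ^ 1 = 8.

8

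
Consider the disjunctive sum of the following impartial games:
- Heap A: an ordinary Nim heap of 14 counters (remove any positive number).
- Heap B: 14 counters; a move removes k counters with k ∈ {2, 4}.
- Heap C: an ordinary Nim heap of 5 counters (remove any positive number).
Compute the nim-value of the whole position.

Heap A is a plain Nim heap of size 14, so its Grundy value is 14.
Build the Grundy sequence for heap B with g(k) = mex{g(k−s) : s ∈ {2, 4}, s ≤ k}:
k:     0  1  2  3  4  5  6  7  8  9 10 11 12 13 14
g(k):  0  0  1  1  2  2  0  0  1  1  2  2  0  0  1
So g(14) = 1.
Heap C is a plain Nim heap of size 5, so its Grundy value is 5.
By the Sprague-Grundy theorem, the Grundy value of a sum of independent games is the XOR of the component values.
Combined value = 14 ⊕ 1 ⊕ 5 = 10.

10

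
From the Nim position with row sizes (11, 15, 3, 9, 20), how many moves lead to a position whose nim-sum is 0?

1

Bitwise XOR of the heap sizes:
  01011  (11)
  01111  (15)
  00011  (3)
  01001  (9)
  10100  (20)
  -----
  11010  (26)
The overall nim-sum is X = 26. A row of size p has a winning move iff p XOR X < p (reduce it to p XOR X).
  11: 11 XOR 26 = 17 ≥ 11 — no move.
  15: 15 XOR 26 = 21 ≥ 15 — no move.
  3: 3 XOR 26 = 25 ≥ 3 — no move.
  9: 9 XOR 26 = 19 ≥ 9 — no move.
  20: 20 XOR 26 = 14 < 20 — winning move (to 14).
That gives 1 winning move.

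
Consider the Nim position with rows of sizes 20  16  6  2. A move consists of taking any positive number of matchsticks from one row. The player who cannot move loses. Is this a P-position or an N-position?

P-position

Nim-sum: 20 XOR 16 XOR 6 XOR 2 = 0.
The nim-sum is 0, so this is a P-position: the player to move is in a losing position under optimal play.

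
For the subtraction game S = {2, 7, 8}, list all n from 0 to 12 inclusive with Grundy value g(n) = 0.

0, 1, 4, 5, 10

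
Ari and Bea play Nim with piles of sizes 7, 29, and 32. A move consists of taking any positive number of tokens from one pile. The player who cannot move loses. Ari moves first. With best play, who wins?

Nim-sum: 7 ^ 29 ^ 32 = 58.
The nim-sum is 58 ≠ 0, so this is an N-position: the player to move can win; Ari has a winning move.

Ari wins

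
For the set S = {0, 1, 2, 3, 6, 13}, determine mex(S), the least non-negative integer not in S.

The values 0, 1, 2, 3 are all present; 4 is the first non-negative integer missing from the set.

4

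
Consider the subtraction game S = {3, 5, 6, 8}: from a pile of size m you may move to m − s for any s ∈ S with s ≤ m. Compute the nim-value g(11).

0

Build the Grundy sequence with g(k) = mex{g(k−s) : s ∈ {3, 5, 6, 8}, s ≤ k}:
k:     0  1  2  3  4  5  6  7  8  9 10 11
g(k):  0  0  0  1  1  1  2  2  2  3  3  0
So g(11) = 0.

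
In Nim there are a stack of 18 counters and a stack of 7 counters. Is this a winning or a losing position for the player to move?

Winning position

Compute the nim-sum pairwise:
18 XOR 7 = 21
The nim-sum is 21 ≠ 0, so this is an N-position: the player to move can win.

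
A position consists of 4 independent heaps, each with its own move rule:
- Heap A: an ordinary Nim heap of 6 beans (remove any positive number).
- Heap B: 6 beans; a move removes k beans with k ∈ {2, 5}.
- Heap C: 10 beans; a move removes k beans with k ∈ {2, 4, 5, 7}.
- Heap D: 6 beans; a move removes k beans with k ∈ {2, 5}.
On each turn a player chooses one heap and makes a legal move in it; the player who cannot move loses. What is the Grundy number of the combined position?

6

Heap A is a plain Nim heap of size 6, so its Grundy value is 6.
For heap B, compute g(0), g(1), … with moves {2, 5}:
k:     0  1  2  3  4  5  6
g(k):  0  0  1  1  0  2  1
So g(6) = 1.
Grundy values for heap C (subtraction set {2, 4, 5, 7}):
g(0) = mex{} = 0
g(1) = mex{} = 0
g(2) = mex{0} = 1
g(3) = mex{0} = 1
g(4) = mex{0,1} = 2
g(5) = mex{0,1} = 2
g(6) = mex{0,1,2} = 3
g(7) = mex{0,1,2} = 3
g(8) = mex{0,1,2,3} = 4
g(9) = mex{1,2,3} = 0
g(10) = mex{1,2,3,4} = 0
So g(10) = 0.
Grundy values for heap D (subtraction set {2, 5}):
g(0) = mex{} = 0
g(1) = mex{} = 0
g(2) = mex{0} = 1
g(3) = mex{0} = 1
g(4) = mex{1} = 0
g(5) = mex{0,1} = 2
g(6) = mex{0} = 1
So g(6) = 1.
By the Sprague-Grundy theorem, the Grundy value of a sum of independent games is the XOR of the component values.
Combined value = 6 XOR 1 XOR 0 XOR 1 = 6.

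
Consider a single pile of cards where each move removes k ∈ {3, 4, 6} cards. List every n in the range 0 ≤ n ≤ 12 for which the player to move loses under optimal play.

0, 1, 2, 9, 10, 11

Compute g(0), g(1), … for moves {3, 4, 6}:
g(0) = mex{} = 0
g(1) = mex{} = 0
g(2) = mex{} = 0
g(3) = mex{0} = 1
g(4) = mex{0} = 1
g(5) = mex{0} = 1
g(6) = mex{0,1} = 2
g(7) = mex{0,1} = 2
g(8) = mex{0,1} = 2
g(9) = mex{1,2} = 0
g(10) = mex{1,2} = 0
g(11) = mex{1,2} = 0
g(12) = mex{0,2} = 1
The P-positions (g = 0) in 0..12 are 0, 1, 2, 9, 10, 11.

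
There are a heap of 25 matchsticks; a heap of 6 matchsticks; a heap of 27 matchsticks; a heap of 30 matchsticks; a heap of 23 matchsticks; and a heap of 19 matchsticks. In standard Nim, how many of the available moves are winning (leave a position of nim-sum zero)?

5

Nim-sum: 25 XOR 6 XOR 27 XOR 30 XOR 23 XOR 19 = 30.
The overall nim-sum is X = 30. A heap of size p has a winning move iff p XOR X < p (reduce it to p XOR X).
  25: 25 XOR 30 = 7 < 25 — winning move (to 7).
  6: 6 XOR 30 = 24 ≥ 6 — no move.
  27: 27 XOR 30 = 5 < 27 — winning move (to 5).
  30: 30 XOR 30 = 0 < 30 — winning move (to 0).
  23: 23 XOR 30 = 9 < 23 — winning move (to 9).
  19: 19 XOR 30 = 13 < 19 — winning move (to 13).
That gives 5 winning moves.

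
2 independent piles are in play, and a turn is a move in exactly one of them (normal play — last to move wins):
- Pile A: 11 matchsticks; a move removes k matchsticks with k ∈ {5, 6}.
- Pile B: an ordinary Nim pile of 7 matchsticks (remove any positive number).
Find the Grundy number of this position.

7

Grundy values for pile A (subtraction set {5, 6}):
k:     0  1  2  3  4  5  6  7  8  9 10 11
g(k):  0  0  0  0  0  1  1  1  1  1  2  0
So g(11) = 0.
Pile B is a plain Nim pile of size 7, so its Grundy value is 7.
The value of a disjunctive sum is the nim-sum of the parts.
Combined value = 0 ⊕ 7 = 7.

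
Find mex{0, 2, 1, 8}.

The values 0, 1, 2 are all present; 3 is the first non-negative integer missing from the set.

3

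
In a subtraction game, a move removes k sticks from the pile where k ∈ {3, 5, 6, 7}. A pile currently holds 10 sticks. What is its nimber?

Grundy values for subtraction set {3, 5, 6, 7}:
g(0) = mex{} = 0
g(1) = mex{} = 0
g(2) = mex{} = 0
g(3) = mex{0} = 1
g(4) = mex{0} = 1
g(5) = mex{0} = 1
g(6) = mex{0,1} = 2
g(7) = mex{0,1} = 2
g(8) = mex{0,1} = 2
g(9) = mex{0,1,2} = 3
g(10) = mex{1,2} = 0
So g(10) = 0.

0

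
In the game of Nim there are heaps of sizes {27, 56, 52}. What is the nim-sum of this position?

23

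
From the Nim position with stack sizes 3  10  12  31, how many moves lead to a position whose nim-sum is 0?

1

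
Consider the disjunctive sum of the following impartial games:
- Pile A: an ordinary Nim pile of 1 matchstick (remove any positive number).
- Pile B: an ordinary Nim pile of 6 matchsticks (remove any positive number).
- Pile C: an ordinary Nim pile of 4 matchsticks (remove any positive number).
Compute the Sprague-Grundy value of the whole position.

3

Pile A is a plain Nim pile of size 1, so its Grundy value is 1.
Pile B is a plain Nim pile of size 6, so its Grundy value is 6.
Pile C is a plain Nim pile of size 4, so its Grundy value is 4.
By the Sprague-Grundy theorem, the Grundy value of a sum of independent games is the XOR of the component values.
Combined value = 1 ⊕ 6 ⊕ 4 = 3.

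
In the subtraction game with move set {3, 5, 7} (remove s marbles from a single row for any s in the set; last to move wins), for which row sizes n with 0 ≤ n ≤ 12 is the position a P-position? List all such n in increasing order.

0, 1, 2, 10, 11, 12

Build the Grundy sequence with g(k) = mex{g(k−s) : s ∈ {3, 5, 7}, s ≤ k}:
k:     0  1  2  3  4  5  6  7  8  9 10 11 12
g(k):  0  0  0  1  1  1  2  2  2  3  0  0  0
The P-positions (g = 0) in 0..12 are 0, 1, 2, 10, 11, 12.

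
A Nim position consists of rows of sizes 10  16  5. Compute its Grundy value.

Compute the nim-sum pairwise:
10 ^ 16 = 26
26 ^ 5 = 31

31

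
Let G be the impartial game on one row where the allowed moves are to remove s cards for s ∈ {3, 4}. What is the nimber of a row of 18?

1

Grundy values for subtraction set {3, 4}:
k:     0  1  2  3  4  5  6  7  8  9 10 11 12 13 14 15 16 17 18
g(k):  0  0  0  1  1  1  2  0  0  0  1  1  1  2  0  0  0  1  1
So g(18) = 1.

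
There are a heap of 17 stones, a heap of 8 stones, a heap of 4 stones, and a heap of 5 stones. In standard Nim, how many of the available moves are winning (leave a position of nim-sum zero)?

1

Write each in binary and XOR column by column:
  10001  (17)
  01000  (8)
  00100  (4)
  00101  (5)
  -----
  11000  (24)
The overall nim-sum is X = 24. A heap of size p has a winning move iff p XOR X < p (reduce it to p XOR X).
  17: 17 XOR 24 = 9 < 17 — winning move (to 9).
  8: 8 XOR 24 = 16 ≥ 8 — no move.
  4: 4 XOR 24 = 28 ≥ 4 — no move.
  5: 5 XOR 24 = 29 ≥ 5 — no move.
That gives 1 winning move.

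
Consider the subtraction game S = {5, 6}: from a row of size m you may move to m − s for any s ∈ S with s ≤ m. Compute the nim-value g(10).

2

Compute g(0), g(1), … for moves {5, 6}:
k:     0  1  2  3  4  5  6  7  8  9 10
g(k):  0  0  0  0  0  1  1  1  1  1  2
So g(10) = 2.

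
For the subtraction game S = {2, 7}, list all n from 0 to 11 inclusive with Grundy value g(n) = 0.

0, 1, 4, 5, 9, 10

Compute g(0), g(1), … for moves {2, 7}:
g(0) = mex{} = 0
g(1) = mex{} = 0
g(2) = mex{0} = 1
g(3) = mex{0} = 1
g(4) = mex{1} = 0
g(5) = mex{1} = 0
g(6) = mex{0} = 1
g(7) = mex{0} = 1
g(8) = mex{0,1} = 2
g(9) = mex{1} = 0
g(10) = mex{1,2} = 0
g(11) = mex{0} = 1
The P-positions (g = 0) in 0..11 are 0, 1, 4, 5, 9, 10.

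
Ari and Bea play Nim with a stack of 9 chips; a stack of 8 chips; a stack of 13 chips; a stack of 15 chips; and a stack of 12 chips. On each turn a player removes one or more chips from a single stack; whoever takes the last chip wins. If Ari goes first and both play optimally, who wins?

Ari wins

Nim-sum: 9 ^ 8 ^ 13 ^ 15 ^ 12 = 15.
The nim-sum is 15 ≠ 0, so this is an N-position: the player to move can win; Ari has a winning move.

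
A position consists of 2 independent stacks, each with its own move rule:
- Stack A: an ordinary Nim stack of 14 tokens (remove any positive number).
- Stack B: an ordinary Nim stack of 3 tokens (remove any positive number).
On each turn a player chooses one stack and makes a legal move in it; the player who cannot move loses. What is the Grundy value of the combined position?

Stack A is a plain Nim stack of size 14, so its Grundy value is 14.
Stack B is a plain Nim stack of size 3, so its Grundy value is 3.
By the Sprague-Grundy theorem, the Grundy value of a sum of independent games is the XOR of the component values.
Combined value = 14 ⊕ 3 = 13.

13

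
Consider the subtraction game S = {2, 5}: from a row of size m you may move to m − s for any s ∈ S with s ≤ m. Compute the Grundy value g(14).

0

Compute g(0), g(1), … for moves {2, 5}:
k:     0  1  2  3  4  5  6  7  8  9 10 11 12 13 14
g(k):  0  0  1  1  0  2  1  0  0  1  1  0  2  1  0
So g(14) = 0.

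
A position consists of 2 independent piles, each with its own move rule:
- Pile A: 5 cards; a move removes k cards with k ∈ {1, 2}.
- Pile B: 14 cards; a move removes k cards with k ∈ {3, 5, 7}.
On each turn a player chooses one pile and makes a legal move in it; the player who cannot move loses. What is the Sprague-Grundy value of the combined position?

3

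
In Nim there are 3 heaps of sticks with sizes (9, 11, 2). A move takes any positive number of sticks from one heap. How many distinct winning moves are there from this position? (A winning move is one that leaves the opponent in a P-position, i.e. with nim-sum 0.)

0

Nim-sum: 9 ⊕ 11 ⊕ 2 = 0.
The nim-sum is already 0, so every move leaves a nonzero nim-sum — there are no winning moves.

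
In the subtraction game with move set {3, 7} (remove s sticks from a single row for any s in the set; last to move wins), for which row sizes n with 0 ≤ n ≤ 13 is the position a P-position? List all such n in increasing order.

0, 1, 2, 6, 10, 11, 12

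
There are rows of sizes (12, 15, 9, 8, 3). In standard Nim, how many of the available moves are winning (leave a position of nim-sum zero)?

3

Nim-sum: 12 ^ 15 ^ 9 ^ 8 ^ 3 = 1.
The overall nim-sum is X = 1. A row of size p has a winning move iff p XOR X < p (reduce it to p XOR X).
  12: 12 XOR 1 = 13 ≥ 12 — no move.
  15: 15 XOR 1 = 14 < 15 — winning move (to 14).
  9: 9 XOR 1 = 8 < 9 — winning move (to 8).
  8: 8 XOR 1 = 9 ≥ 8 — no move.
  3: 3 XOR 1 = 2 < 3 — winning move (to 2).
That gives 3 winning moves.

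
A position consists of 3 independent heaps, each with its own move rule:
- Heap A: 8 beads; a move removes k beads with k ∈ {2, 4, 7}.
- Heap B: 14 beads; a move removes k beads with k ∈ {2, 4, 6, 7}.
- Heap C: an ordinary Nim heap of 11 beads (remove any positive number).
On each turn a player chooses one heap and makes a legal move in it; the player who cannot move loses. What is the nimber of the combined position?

For heap A, compute g(0), g(1), … with moves {2, 4, 7}:
g(0) = mex{} = 0
g(1) = mex{} = 0
g(2) = mex{0} = 1
g(3) = mex{0} = 1
g(4) = mex{0,1} = 2
g(5) = mex{0,1} = 2
g(6) = mex{1,2} = 0
g(7) = mex{0,1,2} = 3
g(8) = mex{0,2} = 1
So g(8) = 1.
Build the Grundy sequence for heap B with g(k) = mex{g(k−s) : s ∈ {2, 4, 6, 7}, s ≤ k}:
k:     0  1  2  3  4  5  6  7  8  9 10 11 12 13 14
g(k):  0  0  1  1  2  2  3  3  4  0  0  1  1  2  2
So g(14) = 2.
Heap C is a plain Nim heap of size 11, so its Grundy value is 11.
The value of a disjunctive sum is the nim-sum of the parts.
Combined value = 1 XOR 2 XOR 11 = 8.

8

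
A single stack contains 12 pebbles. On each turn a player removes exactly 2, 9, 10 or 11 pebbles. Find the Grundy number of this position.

Build the Grundy sequence with g(k) = mex{g(k−s) : s ∈ {2, 9, 10, 11}, s ≤ k}:
g(0) = mex{} = 0
g(1) = mex{} = 0
g(2) = mex{0} = 1
g(3) = mex{0} = 1
g(4) = mex{1} = 0
g(5) = mex{1} = 0
g(6) = mex{0} = 1
g(7) = mex{0} = 1
g(8) = mex{1} = 0
g(9) = mex{0,1} = 2
g(10) = mex{0} = 1
g(11) = mex{0,1,2} = 3
g(12) = mex{0,1} = 2
So g(12) = 2.

2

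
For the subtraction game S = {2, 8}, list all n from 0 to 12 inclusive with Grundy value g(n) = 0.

0, 1, 4, 5, 10, 11

Build the Grundy sequence with g(k) = mex{g(k−s) : s ∈ {2, 8}, s ≤ k}:
k:     0  1  2  3  4  5  6  7  8  9 10 11 12
g(k):  0  0  1  1  0  0  1  1  2  2  0  0  1
The P-positions (g = 0) in 0..12 are 0, 1, 4, 5, 10, 11.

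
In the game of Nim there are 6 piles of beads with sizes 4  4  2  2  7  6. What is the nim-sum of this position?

1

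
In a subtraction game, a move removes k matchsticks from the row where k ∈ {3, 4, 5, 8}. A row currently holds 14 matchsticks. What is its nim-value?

Build the Grundy sequence with g(k) = mex{g(k−s) : s ∈ {3, 4, 5, 8}, s ≤ k}:
g(0) = mex{} = 0
g(1) = mex{} = 0
g(2) = mex{} = 0
g(3) = mex{0} = 1
g(4) = mex{0} = 1
g(5) = mex{0} = 1
g(6) = mex{0,1} = 2
g(7) = mex{0,1} = 2
g(8) = mex{0,1} = 2
g(9) = mex{0,1,2} = 3
g(10) = mex{0,1,2} = 3
g(11) = mex{1,2} = 0
g(12) = mex{1,2,3} = 0
g(13) = mex{1,2,3} = 0
g(14) = mex{0,2,3} = 1
So g(14) = 1.

1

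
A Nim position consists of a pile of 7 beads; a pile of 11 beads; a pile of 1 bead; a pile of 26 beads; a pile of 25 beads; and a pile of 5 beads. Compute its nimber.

11

Nim-sum: 7 XOR 11 XOR 1 XOR 26 XOR 25 XOR 5 = 11.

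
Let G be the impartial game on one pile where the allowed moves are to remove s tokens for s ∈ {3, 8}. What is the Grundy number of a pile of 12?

0

Build the Grundy sequence with g(k) = mex{g(k−s) : s ∈ {3, 8}, s ≤ k}:
g(0) = mex{} = 0
g(1) = mex{} = 0
g(2) = mex{} = 0
g(3) = mex{0} = 1
g(4) = mex{0} = 1
g(5) = mex{0} = 1
g(6) = mex{1} = 0
g(7) = mex{1} = 0
g(8) = mex{0,1} = 2
g(9) = mex{0} = 1
g(10) = mex{0} = 1
g(11) = mex{1,2} = 0
g(12) = mex{1} = 0
So g(12) = 0.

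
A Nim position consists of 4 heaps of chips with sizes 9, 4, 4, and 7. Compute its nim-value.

Compute the nim-sum pairwise:
9 ⊕ 4 = 13
13 ⊕ 4 = 9
9 ⊕ 7 = 14

14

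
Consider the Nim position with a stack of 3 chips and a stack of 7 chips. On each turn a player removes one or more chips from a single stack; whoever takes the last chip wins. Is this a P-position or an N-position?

In binary:
  011  (3)
  111  (7)
  ---
  100  (4)
The nim-sum is 4 ≠ 0, so this is an N-position: the player to move can win.

N-position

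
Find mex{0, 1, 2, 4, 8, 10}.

3

The values 0, 1, 2 are all present; 3 is the first non-negative integer missing from the set.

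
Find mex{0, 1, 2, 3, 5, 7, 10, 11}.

The values 0, 1, 2, 3 are all present; 4 is the first non-negative integer missing from the set.

4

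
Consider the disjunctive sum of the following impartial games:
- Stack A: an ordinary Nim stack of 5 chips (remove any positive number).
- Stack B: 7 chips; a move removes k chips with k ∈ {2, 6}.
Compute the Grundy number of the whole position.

Stack A is a plain Nim stack of size 5, so its Grundy value is 5.
For stack B, compute g(0), g(1), … with moves {2, 6}:
g(0) = mex{} = 0
g(1) = mex{} = 0
g(2) = mex{0} = 1
g(3) = mex{0} = 1
g(4) = mex{1} = 0
g(5) = mex{1} = 0
g(6) = mex{0} = 1
g(7) = mex{0} = 1
So g(7) = 1.
By the Sprague-Grundy theorem, the Grundy value of a sum of independent games is the XOR of the component values.
Combined value = 5 XOR 1 = 4.

4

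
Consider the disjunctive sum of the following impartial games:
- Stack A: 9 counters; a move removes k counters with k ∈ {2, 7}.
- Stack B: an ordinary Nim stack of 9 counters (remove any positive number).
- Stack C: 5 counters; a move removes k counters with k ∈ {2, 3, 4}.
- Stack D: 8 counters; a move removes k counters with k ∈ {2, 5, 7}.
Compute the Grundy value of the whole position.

9

For stack A, compute g(0), g(1), … with moves {2, 7}:
g(0) = mex{} = 0
g(1) = mex{} = 0
g(2) = mex{0} = 1
g(3) = mex{0} = 1
g(4) = mex{1} = 0
g(5) = mex{1} = 0
g(6) = mex{0} = 1
g(7) = mex{0} = 1
g(8) = mex{0,1} = 2
g(9) = mex{1} = 0
So g(9) = 0.
Stack B is a plain Nim stack of size 9, so its Grundy value is 9.
For stack C, compute g(0), g(1), … with moves {2, 3, 4}:
g(0) = mex{} = 0
g(1) = mex{} = 0
g(2) = mex{0} = 1
g(3) = mex{0} = 1
g(4) = mex{0,1} = 2
g(5) = mex{0,1} = 2
So g(5) = 2.
For stack D, compute g(0), g(1), … with moves {2, 5, 7}:
g(0) = mex{} = 0
g(1) = mex{} = 0
g(2) = mex{0} = 1
g(3) = mex{0} = 1
g(4) = mex{1} = 0
g(5) = mex{0,1} = 2
g(6) = mex{0} = 1
g(7) = mex{0,1,2} = 3
g(8) = mex{0,1} = 2
So g(8) = 2.
The value of a disjunctive sum is the nim-sum of the parts.
Combined value = 0 ⊕ 9 ⊕ 2 ⊕ 2 = 9.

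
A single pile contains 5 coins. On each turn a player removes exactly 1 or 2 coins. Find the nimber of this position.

2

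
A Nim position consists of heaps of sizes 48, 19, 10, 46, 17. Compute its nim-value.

22

Compute the nim-sum pairwise:
48 ⊕ 19 = 35
35 ⊕ 10 = 41
41 ⊕ 46 = 7
7 ⊕ 17 = 22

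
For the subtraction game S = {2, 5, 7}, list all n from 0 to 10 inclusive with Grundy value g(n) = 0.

0, 1, 4, 10

Compute g(0), g(1), … for moves {2, 5, 7}:
k:     0  1  2  3  4  5  6  7  8  9 10
g(k):  0  0  1  1  0  2  1  3  2  2  0
The P-positions (g = 0) in 0..10 are 0, 1, 4, 10.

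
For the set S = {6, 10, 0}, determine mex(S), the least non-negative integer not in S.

1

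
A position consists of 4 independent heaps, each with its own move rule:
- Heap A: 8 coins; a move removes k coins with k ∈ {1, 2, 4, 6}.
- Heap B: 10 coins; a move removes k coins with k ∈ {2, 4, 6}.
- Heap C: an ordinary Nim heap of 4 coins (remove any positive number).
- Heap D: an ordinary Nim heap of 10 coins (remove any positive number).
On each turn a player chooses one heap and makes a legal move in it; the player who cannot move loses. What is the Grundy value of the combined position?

15

Build the Grundy sequence for heap A with g(k) = mex{g(k−s) : s ∈ {1, 2, 4, 6}, s ≤ k}:
g(0) = mex{} = 0
g(1) = mex{0} = 1
g(2) = mex{0,1} = 2
g(3) = mex{1,2} = 0
g(4) = mex{0,2} = 1
g(5) = mex{0,1} = 2
g(6) = mex{0,1,2} = 3
g(7) = mex{0,1,2,3} = 4
g(8) = mex{1,2,3,4} = 0
So g(8) = 0.
For heap B, compute g(0), g(1), … with moves {2, 4, 6}:
k:     0  1  2  3  4  5  6  7  8  9 10
g(k):  0  0  1  1  2  2  3  3  0  0  1
So g(10) = 1.
Heap C is a plain Nim heap of size 4, so its Grundy value is 4.
Heap D is a plain Nim heap of size 10, so its Grundy value is 10.
The value of a disjunctive sum is the nim-sum of the parts.
Combined value = 0 XOR 1 XOR 4 XOR 10 = 15.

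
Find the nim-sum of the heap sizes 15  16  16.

Compute the nim-sum pairwise:
15 ^ 16 = 31
31 ^ 16 = 15

15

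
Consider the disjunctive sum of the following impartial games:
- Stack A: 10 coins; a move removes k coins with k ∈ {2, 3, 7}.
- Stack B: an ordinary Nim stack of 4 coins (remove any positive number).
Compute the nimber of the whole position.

4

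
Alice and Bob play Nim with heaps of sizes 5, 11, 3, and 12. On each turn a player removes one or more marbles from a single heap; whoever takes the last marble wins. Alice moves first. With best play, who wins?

Alice wins

In binary:
  0101  (5)
  1011  (11)
  0011  (3)
  1100  (12)
  ----
  0001  (1)
The nim-sum is 1 ≠ 0, so this is an N-position: the player to move can win; Alice has a winning move.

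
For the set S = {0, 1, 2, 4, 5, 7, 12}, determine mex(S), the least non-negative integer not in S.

3

The values 0, 1, 2 are all present; 3 is the first non-negative integer missing from the set.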